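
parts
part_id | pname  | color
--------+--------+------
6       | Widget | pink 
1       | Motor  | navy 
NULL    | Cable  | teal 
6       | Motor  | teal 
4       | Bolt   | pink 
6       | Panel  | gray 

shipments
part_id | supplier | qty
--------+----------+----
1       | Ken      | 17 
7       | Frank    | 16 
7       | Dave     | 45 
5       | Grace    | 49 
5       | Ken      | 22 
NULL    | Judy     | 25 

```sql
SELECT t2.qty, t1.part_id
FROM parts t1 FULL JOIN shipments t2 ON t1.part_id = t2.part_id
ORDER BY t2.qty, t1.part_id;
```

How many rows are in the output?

11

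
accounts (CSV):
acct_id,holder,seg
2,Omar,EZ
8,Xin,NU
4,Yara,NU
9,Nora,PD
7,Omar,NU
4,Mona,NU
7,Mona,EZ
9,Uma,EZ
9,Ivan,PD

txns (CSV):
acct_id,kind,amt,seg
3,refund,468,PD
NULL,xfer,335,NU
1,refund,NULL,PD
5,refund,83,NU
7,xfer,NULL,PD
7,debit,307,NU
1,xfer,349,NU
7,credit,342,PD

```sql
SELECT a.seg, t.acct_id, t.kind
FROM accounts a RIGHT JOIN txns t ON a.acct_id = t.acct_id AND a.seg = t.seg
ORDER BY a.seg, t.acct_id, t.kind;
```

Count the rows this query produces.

8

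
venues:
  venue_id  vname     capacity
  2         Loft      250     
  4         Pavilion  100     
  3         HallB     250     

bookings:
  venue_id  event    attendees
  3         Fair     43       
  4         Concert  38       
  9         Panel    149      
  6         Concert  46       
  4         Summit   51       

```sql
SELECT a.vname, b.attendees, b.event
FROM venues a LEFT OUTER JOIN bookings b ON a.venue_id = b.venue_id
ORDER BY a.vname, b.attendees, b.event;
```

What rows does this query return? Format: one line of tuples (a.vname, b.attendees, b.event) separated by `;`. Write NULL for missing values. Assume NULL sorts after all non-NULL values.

(HallB, 43, Fair); (Loft, NULL, NULL); (Pavilion, 38, Concert); (Pavilion, 51, Summit)

LEFT JOIN keeps every row from `venues`; unmatched rows get NULL for `bookings`'s columns.
Matching on a.venue_id = b.venue_id.
Matched pairs: 3; unmatched a rows kept: 1.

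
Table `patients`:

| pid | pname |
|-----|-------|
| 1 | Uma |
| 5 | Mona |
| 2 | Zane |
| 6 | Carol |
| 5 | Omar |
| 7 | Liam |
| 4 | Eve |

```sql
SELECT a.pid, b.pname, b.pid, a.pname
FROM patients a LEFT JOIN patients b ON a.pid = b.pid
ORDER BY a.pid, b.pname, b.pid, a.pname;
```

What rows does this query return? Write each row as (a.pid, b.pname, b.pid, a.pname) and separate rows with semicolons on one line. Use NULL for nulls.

(1, Uma, 1, Uma); (2, Zane, 2, Zane); (4, Eve, 4, Eve); (5, Mona, 5, Mona); (5, Mona, 5, Omar); (5, Omar, 5, Mona); (5, Omar, 5, Omar); (6, Carol, 6, Carol); (7, Liam, 7, Liam)

LEFT JOIN keeps every row from `patients a`; unmatched rows get NULL for `patients b`'s columns.
Matching on a.pid = b.pid.
- pid=1: 1 matching b row(s), so 1 row(s) emitted.
- pid=5: 2 matching b row(s), so 2 row(s) emitted.
- pid=2: 1 matching b row(s), so 1 row(s) emitted.
- pid=6: 1 matching b row(s), so 1 row(s) emitted.
- pid=5: 2 matching b row(s), so 2 row(s) emitted.
- pid=7: 1 matching b row(s), so 1 row(s) emitted.
- pid=4: 1 matching b row(s), so 1 row(s) emitted.
After projecting and ordering:
a.pid | b.pname | b.pid | a.pname
1 | Uma | 1 | Uma
2 | Zane | 2 | Zane
4 | Eve | 4 | Eve
5 | Mona | 5 | Mona
5 | Mona | 5 | Omar
5 | Omar | 5 | Mona
5 | Omar | 5 | Omar
6 | Carol | 6 | Carol
7 | Liam | 7 | Liam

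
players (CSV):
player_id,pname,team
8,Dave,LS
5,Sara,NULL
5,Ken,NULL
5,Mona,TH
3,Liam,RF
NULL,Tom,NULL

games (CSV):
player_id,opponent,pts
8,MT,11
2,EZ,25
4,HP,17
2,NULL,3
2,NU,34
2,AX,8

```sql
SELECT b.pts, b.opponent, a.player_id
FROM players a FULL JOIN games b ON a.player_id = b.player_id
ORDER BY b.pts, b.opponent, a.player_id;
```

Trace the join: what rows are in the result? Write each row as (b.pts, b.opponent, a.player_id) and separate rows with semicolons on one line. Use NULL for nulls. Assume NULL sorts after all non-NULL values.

FULL OUTER JOIN keeps every row from both sides; unmatched rows get NULL for the other side's columns.
Matching on a.player_id = b.player_id. A NULL in a compared column never satisfies the condition.
- a[0] player_id=8 → 1 match(es) in b → 1 row(s).
- a[1] player_id=5 → no match; kept with NULLs on the b side.
- a[2] player_id=5 → no match; kept with NULLs on the b side.
- a[3] player_id=5 → no match; kept with NULLs on the b side.
- a[4] player_id=3 → no match; kept with NULLs on the b side.
- a[5] player_id=NULL → no match; kept with NULLs on the b side.
- plus 5 unmatched b row(s), each kept with NULL a columns.

(3, NULL, NULL); (8, AX, NULL); (11, MT, 8); (17, HP, NULL); (25, EZ, NULL); (34, NU, NULL); (NULL, NULL, 3); (NULL, NULL, 5); (NULL, NULL, 5); (NULL, NULL, 5); (NULL, NULL, NULL)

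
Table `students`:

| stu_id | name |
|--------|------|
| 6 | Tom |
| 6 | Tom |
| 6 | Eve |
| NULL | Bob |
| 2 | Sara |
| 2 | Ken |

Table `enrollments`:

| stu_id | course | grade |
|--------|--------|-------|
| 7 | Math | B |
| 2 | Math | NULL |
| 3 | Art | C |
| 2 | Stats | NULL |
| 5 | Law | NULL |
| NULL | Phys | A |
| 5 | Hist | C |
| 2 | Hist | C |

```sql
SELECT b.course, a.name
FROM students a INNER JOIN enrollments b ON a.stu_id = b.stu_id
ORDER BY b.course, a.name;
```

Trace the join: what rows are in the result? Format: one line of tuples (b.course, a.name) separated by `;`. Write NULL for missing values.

INNER JOIN keeps only pairs where the ON condition holds.
Matching on a.stu_id = b.stu_id. A NULL in a compared column never satisfies the condition.
Matched pairs: 6.

(Hist, Ken); (Hist, Sara); (Math, Ken); (Math, Sara); (Stats, Ken); (Stats, Sara)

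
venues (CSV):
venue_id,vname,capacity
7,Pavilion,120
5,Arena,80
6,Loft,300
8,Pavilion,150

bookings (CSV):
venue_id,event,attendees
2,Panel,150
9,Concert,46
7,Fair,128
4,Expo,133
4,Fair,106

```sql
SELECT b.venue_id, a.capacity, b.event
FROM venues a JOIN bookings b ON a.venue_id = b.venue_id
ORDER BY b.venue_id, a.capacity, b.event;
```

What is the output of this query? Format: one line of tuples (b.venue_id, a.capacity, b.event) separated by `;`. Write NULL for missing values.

INNER JOIN keeps only pairs where the ON condition holds.
Matching on a.venue_id = b.venue_id.
- a row (venue_id=7): matches 1 b row(s) → 1 output row(s).
- a row (venue_id=5): no match → dropped.
- a row (venue_id=6): no match → dropped.
- a row (venue_id=8): no match → dropped.
After projecting and ordering:
b.venue_id | a.capacity | b.event
7 | 120 | Fair

(7, 120, Fair)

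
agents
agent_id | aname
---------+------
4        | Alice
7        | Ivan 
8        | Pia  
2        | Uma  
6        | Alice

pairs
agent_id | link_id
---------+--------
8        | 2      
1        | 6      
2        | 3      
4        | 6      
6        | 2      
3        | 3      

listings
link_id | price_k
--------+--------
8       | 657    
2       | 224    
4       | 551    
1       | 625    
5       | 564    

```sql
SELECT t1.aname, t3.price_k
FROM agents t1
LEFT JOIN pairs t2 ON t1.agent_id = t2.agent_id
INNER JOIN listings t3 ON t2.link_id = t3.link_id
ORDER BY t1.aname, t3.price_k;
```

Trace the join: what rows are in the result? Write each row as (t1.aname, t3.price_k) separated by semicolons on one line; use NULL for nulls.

(Alice, 224); (Pia, 224)

Step 1 — t1 LEFT JOIN t2 on agent_id → 5 row(s).
Then INNER JOIN `listings t3` on link_id: keep only rows whose t2.link_id appears in t3.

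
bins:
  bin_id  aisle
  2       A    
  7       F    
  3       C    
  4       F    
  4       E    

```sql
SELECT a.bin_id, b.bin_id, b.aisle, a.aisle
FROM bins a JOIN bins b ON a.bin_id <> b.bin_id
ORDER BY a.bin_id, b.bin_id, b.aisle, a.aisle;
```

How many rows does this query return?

INNER JOIN keeps only pairs where the ON condition holds.
Matching on a.bin_id <> b.bin_id.
- bin_id=2: 4 matching b row(s), so 4 row(s) emitted.
- bin_id=7: 4 matching b row(s), so 4 row(s) emitted.
- bin_id=3: 4 matching b row(s), so 4 row(s) emitted.
- bin_id=4: 3 matching b row(s), so 3 row(s) emitted.
- bin_id=4: 3 matching b row(s), so 3 row(s) emitted.
Total: 18 rows.

18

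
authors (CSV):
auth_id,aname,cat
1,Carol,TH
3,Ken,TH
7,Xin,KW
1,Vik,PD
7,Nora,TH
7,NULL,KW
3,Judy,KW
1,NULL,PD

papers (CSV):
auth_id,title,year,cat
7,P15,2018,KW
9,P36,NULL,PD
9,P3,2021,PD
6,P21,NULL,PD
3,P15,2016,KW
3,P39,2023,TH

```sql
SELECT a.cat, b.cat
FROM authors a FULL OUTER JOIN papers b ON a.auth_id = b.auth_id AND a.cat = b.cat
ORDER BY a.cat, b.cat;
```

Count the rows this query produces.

FULL OUTER JOIN keeps every row from both sides; unmatched rows get NULL for the other side's columns.
Matching on a.auth_id = b.auth_id AND a.cat = b.cat.
- a row (auth_id=1, cat=TH): no match → kept, b columns NULL.
- a row (auth_id=3, cat=TH): matches 1 b row(s) → 1 output row(s).
- a row (auth_id=7, cat=KW): matches 1 b row(s) → 1 output row(s).
- a row (auth_id=1, cat=PD): no match → kept, b columns NULL.
- a row (auth_id=7, cat=TH): no match → kept, b columns NULL.
- a row (auth_id=7, cat=KW): matches 1 b row(s) → 1 output row(s).
- a row (auth_id=3, cat=KW): matches 1 b row(s) → 1 output row(s).
- a row (auth_id=1, cat=PD): no match → kept, b columns NULL.
- 3 row(s) from b found no a partner → padded with NULL.
Total: 4 matched + 7 padded = 11 rows.

11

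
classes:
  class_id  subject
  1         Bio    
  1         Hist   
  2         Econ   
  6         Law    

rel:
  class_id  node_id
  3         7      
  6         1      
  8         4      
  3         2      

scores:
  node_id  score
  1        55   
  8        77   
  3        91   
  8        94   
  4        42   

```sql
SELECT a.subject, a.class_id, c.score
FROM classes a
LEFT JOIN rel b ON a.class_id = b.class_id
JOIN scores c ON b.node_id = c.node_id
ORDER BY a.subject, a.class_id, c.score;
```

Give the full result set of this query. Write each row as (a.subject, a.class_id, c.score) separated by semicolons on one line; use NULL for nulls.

Joins associate left-to-right: classes LEFT JOIN rel on class_id gives 4 intermediate row(s).
Then INNER JOIN `scores c` on node_id: keep only rows whose b.node_id appears in c.

(Law, 6, 55)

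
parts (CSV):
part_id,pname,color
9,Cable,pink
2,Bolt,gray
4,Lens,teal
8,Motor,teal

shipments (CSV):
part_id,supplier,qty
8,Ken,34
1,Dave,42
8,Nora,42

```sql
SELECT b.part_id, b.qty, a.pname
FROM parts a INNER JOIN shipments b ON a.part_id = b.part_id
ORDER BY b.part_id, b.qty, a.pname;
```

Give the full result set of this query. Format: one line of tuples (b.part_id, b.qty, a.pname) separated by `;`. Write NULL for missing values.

INNER JOIN keeps only pairs where the ON condition holds.
Matching on a.part_id = b.part_id.
- a row (part_id=9): no match → dropped.
- a row (part_id=2): no match → dropped.
- a row (part_id=4): no match → dropped.
- a row (part_id=8): matches 2 b row(s) → 2 output row(s).
After projecting and ordering:
b.part_id | b.qty | a.pname
8 | 34 | Motor
8 | 42 | Motor

(8, 34, Motor); (8, 42, Motor)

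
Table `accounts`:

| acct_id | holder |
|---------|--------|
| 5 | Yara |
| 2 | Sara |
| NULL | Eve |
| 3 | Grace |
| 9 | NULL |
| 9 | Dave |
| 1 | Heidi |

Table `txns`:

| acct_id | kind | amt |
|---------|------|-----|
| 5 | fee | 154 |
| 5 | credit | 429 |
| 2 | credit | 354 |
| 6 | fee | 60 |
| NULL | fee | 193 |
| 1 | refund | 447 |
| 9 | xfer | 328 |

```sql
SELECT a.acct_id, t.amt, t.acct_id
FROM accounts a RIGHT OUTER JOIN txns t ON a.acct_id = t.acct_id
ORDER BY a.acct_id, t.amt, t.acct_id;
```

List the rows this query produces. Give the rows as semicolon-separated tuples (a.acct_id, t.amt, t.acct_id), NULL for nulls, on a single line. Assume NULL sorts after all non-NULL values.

RIGHT JOIN keeps every row from `txns`; unmatched rows get NULL for `accounts`'s columns.
Matching on a.acct_id = t.acct_id. A NULL in a compared column never satisfies the condition.
- acct_id=5: 2 matching t row(s), so 2 row(s) emitted.
- acct_id=2: 1 matching t row(s), so 1 row(s) emitted.
- acct_id=NULL: no matching t row.
- acct_id=3: no matching t row.
- acct_id=9: 1 matching t row(s), so 1 row(s) emitted.
- acct_id=9: 1 matching t row(s), so 1 row(s) emitted.
- acct_id=1: 1 matching t row(s), so 1 row(s) emitted.
- 2 t row(s) had no a match → kept, a columns NULL.
After projecting and ordering:
a.acct_id | t.amt | t.acct_id
1 | 447 | 1
2 | 354 | 2
5 | 154 | 5
5 | 429 | 5
9 | 328 | 9
9 | 328 | 9
NULL | 60 | 6
NULL | 193 | NULL

(1, 447, 1); (2, 354, 2); (5, 154, 5); (5, 429, 5); (9, 328, 9); (9, 328, 9); (NULL, 60, 6); (NULL, 193, NULL)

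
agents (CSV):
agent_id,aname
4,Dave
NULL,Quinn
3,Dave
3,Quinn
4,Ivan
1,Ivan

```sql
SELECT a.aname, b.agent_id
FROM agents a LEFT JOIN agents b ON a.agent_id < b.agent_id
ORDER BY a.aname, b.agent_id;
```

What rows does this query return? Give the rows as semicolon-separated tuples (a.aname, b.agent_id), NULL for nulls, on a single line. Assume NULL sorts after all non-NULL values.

LEFT JOIN keeps every row from `agents a`; unmatched rows get NULL for `agents b`'s columns.
Matching on a.agent_id < b.agent_id. A NULL in a compared column never satisfies the condition.
- a[0] agent_id=4 → no match; kept with NULLs on the b side.
- a[1] agent_id=NULL → no match; kept with NULLs on the b side.
- a[2] agent_id=3 → 2 match(es) in b → 2 row(s).
- a[3] agent_id=3 → 2 match(es) in b → 2 row(s).
- a[4] agent_id=4 → no match; kept with NULLs on the b side.
- a[5] agent_id=1 → 4 match(es) in b → 4 row(s).

(Dave, 4); (Dave, 4); (Dave, NULL); (Ivan, 3); (Ivan, 3); (Ivan, 4); (Ivan, 4); (Ivan, NULL); (Quinn, 4); (Quinn, 4); (Quinn, NULL)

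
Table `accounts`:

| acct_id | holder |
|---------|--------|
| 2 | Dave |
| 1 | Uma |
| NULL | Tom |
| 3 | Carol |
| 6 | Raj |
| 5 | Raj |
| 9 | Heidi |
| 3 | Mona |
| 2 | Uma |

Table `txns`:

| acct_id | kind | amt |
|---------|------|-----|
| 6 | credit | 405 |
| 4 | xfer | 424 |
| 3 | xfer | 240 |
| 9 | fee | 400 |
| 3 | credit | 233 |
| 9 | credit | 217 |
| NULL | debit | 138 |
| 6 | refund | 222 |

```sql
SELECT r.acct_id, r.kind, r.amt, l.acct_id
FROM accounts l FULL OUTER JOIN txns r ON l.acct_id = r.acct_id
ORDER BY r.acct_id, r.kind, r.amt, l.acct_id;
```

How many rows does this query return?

15

FULL OUTER JOIN keeps every row from both sides; unmatched rows get NULL for the other side's columns.
Matching on l.acct_id = r.acct_id. A NULL in a compared column never satisfies the condition.
Matched pairs: 8; unmatched l rows kept: 5; unmatched r rows kept: 2.
Total: 8 matched + 7 padded = 15 rows.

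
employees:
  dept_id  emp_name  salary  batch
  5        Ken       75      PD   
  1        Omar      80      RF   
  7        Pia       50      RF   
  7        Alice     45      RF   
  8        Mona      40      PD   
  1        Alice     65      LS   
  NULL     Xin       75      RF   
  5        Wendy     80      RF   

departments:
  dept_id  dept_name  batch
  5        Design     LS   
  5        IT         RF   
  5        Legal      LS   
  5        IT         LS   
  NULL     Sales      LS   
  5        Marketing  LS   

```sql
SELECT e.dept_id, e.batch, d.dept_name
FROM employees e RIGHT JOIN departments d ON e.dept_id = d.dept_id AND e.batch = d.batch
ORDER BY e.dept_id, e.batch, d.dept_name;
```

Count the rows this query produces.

RIGHT JOIN keeps every row from `departments`; unmatched rows get NULL for `employees`'s columns.
Matching on e.dept_id = d.dept_id AND e.batch = d.batch. A NULL in a compared column never satisfies the condition.
Matched pairs: 1; unmatched d rows kept: 5.
Total: 1 matched + 5 padded = 6 rows.

6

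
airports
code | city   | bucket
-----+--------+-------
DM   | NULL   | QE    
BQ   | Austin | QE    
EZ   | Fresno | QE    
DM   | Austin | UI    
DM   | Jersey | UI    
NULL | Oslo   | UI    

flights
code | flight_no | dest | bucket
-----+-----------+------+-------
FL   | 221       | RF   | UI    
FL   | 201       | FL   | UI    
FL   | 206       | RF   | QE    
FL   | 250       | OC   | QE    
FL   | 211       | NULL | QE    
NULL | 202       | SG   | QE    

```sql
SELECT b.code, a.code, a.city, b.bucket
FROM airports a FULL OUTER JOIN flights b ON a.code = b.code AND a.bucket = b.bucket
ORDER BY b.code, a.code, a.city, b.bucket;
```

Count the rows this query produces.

FULL OUTER JOIN keeps every row from both sides; unmatched rows get NULL for the other side's columns.
Matching on a.code = b.code AND a.bucket = b.bucket. A NULL in a compared column never satisfies the condition.
Matched pairs: 0; unmatched a rows kept: 6; unmatched b rows kept: 6.
Total: 0 matched + 12 padded = 12 rows.

12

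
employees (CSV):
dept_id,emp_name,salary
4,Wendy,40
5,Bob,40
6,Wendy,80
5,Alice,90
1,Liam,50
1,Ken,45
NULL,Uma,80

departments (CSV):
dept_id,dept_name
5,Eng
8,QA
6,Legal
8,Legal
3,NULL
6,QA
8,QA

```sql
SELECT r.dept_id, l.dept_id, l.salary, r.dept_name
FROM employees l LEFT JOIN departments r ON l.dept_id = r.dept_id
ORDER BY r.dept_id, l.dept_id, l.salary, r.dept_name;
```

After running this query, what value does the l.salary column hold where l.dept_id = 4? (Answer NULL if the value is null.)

40

LEFT JOIN keeps every row from `employees`; unmatched rows get NULL for `departments`'s columns.
Matching on l.dept_id = r.dept_id. A NULL in a compared column never satisfies the condition.
- l (dept_id=4) has no partner → padded with NULL.
- l (dept_id=5) pairs with 1 row(s) of r.
- l (dept_id=6) pairs with 2 row(s) of r.
- l (dept_id=5) pairs with 1 row(s) of r.
- l (dept_id=1) has no partner → padded with NULL.
- l (dept_id=1) has no partner → padded with NULL.
- l (dept_id=NULL) has no partner → padded with NULL.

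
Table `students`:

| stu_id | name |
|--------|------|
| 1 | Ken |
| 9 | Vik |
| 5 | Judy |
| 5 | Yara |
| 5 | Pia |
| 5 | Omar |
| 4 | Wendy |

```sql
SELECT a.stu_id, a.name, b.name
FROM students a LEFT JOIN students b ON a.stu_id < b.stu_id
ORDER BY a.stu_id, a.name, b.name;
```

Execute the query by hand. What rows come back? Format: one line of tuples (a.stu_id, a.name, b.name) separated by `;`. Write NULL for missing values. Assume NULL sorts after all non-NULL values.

LEFT JOIN keeps every row from `students a`; unmatched rows get NULL for `students b`'s columns.
Matching on a.stu_id < b.stu_id.
- a row (stu_id=1): matches 6 b row(s) → 6 output row(s).
- a row (stu_id=9): no match → kept, b columns NULL.
- a row (stu_id=5): matches 1 b row(s) → 1 output row(s).
- a row (stu_id=5): matches 1 b row(s) → 1 output row(s).
- a row (stu_id=5): matches 1 b row(s) → 1 output row(s).
- a row (stu_id=5): matches 1 b row(s) → 1 output row(s).
- a row (stu_id=4): matches 5 b row(s) → 5 output row(s).

(1, Ken, Judy); (1, Ken, Omar); (1, Ken, Pia); (1, Ken, Vik); (1, Ken, Wendy); (1, Ken, Yara); (4, Wendy, Judy); (4, Wendy, Omar); (4, Wendy, Pia); (4, Wendy, Vik); (4, Wendy, Yara); (5, Judy, Vik); (5, Omar, Vik); (5, Pia, Vik); (5, Yara, Vik); (9, Vik, NULL)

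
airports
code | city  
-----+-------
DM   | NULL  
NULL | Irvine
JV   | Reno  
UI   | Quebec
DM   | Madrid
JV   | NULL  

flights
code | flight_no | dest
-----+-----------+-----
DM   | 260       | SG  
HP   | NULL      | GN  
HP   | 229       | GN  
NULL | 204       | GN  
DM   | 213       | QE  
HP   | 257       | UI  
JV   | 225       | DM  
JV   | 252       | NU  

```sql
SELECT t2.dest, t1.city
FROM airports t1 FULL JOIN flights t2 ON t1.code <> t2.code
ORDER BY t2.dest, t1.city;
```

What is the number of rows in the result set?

29

FULL OUTER JOIN keeps every row from both sides; unmatched rows get NULL for the other side's columns.
Matching on t1.code <> t2.code. A NULL in a compared column never satisfies the condition.
Matched pairs: 27; unmatched t1 rows kept: 1; unmatched t2 rows kept: 1.
Total: 27 matched + 2 padded = 29 rows.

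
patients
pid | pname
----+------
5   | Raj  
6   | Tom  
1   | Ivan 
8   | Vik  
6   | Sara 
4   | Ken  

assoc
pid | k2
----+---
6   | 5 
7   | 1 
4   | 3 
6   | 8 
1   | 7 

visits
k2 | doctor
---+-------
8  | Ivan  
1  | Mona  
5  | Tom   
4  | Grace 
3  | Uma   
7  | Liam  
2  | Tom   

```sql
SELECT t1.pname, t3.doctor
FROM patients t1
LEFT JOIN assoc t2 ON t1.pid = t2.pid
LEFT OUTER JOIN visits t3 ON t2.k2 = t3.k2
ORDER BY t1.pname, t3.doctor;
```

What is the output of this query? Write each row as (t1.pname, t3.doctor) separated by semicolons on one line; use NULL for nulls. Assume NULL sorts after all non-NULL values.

(Ivan, Liam); (Ken, Uma); (Raj, NULL); (Sara, Ivan); (Sara, Tom); (Tom, Ivan); (Tom, Tom); (Vik, NULL)

Step 1 — t1 LEFT JOIN t2 on pid → 8 row(s).
Then LEFT JOIN `visits t3` on k2: each of those 8 rows is kept; rows whose t2.k2 has no match in t3 get NULL for t3's columns.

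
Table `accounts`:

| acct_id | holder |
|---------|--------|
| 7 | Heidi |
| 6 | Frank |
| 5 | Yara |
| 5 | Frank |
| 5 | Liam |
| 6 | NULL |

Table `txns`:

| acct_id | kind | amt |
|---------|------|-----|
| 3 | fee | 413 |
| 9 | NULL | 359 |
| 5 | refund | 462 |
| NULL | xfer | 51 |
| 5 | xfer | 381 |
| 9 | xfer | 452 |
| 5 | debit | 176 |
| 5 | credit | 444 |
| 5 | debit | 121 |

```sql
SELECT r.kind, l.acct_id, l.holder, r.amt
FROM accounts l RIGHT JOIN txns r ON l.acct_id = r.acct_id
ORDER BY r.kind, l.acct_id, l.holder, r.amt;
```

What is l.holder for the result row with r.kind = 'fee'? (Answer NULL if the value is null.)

NULL

RIGHT JOIN keeps every row from `txns`; unmatched rows get NULL for `accounts`'s columns.
Matching on l.acct_id = r.acct_id. A NULL in a compared column never satisfies the condition.
Matched pairs: 15; unmatched r rows kept: 4.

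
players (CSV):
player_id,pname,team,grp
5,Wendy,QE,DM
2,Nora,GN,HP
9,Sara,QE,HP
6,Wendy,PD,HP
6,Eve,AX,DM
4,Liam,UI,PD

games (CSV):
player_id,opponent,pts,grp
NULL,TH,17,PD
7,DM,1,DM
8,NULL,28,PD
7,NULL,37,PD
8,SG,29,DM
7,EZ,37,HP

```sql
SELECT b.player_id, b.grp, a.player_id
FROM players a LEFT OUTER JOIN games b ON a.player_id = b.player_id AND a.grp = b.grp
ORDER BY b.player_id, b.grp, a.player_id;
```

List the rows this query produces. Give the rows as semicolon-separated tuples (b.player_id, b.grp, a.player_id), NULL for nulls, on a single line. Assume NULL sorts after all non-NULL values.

LEFT JOIN keeps every row from `players`; unmatched rows get NULL for `games`'s columns.
Matching on a.player_id = b.player_id AND a.grp = b.grp. A NULL in a compared column never satisfies the condition.
- a row (player_id=5, grp=DM): no match → kept, b columns NULL.
- a row (player_id=2, grp=HP): no match → kept, b columns NULL.
- a row (player_id=9, grp=HP): no match → kept, b columns NULL.
- a row (player_id=6, grp=HP): no match → kept, b columns NULL.
- a row (player_id=6, grp=DM): no match → kept, b columns NULL.
- a row (player_id=4, grp=PD): no match → kept, b columns NULL.
After projecting and ordering:
b.player_id | b.grp | a.player_id
NULL | NULL | 2
NULL | NULL | 4
NULL | NULL | 5
NULL | NULL | 6
NULL | NULL | 6
NULL | NULL | 9

(NULL, NULL, 2); (NULL, NULL, 4); (NULL, NULL, 5); (NULL, NULL, 6); (NULL, NULL, 6); (NULL, NULL, 9)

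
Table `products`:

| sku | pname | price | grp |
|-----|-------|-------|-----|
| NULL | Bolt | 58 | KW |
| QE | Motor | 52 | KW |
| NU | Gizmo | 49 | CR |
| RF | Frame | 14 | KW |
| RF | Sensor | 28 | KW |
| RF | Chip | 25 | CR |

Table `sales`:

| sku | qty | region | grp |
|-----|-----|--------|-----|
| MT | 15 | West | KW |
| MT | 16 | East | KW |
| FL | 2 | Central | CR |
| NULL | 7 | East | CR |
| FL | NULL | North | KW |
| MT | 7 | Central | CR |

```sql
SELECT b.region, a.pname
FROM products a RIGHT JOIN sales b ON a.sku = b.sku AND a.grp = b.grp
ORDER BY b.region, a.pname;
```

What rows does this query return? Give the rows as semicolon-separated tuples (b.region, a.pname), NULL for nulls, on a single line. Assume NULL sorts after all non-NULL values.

RIGHT JOIN keeps every row from `sales`; unmatched rows get NULL for `products`'s columns.
Matching on a.sku = b.sku AND a.grp = b.grp. A NULL in a compared column never satisfies the condition.
- sku=NULL, grp=KW: no matching b row.
- sku=QE, grp=KW: no matching b row.
- sku=NU, grp=CR: no matching b row.
- sku=RF, grp=KW: no matching b row.
- sku=RF, grp=KW: no matching b row.
- sku=RF, grp=CR: no matching b row.
- plus 6 unmatched b row(s), each kept with NULL a columns.
After projecting and ordering:
b.region | a.pname
Central | NULL
Central | NULL
East | NULL
East | NULL
North | NULL
West | NULL

(Central, NULL); (Central, NULL); (East, NULL); (East, NULL); (North, NULL); (West, NULL)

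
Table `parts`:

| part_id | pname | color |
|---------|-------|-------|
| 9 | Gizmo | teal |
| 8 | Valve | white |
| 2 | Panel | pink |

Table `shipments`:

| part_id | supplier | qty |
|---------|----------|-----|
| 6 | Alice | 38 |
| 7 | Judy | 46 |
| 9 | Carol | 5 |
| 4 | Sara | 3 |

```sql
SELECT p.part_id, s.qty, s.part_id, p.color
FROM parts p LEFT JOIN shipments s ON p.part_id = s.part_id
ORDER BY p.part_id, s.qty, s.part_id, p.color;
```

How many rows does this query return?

3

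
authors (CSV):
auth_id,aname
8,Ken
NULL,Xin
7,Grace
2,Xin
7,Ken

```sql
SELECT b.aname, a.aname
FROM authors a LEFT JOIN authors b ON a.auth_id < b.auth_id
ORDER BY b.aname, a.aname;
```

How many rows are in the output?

LEFT JOIN keeps every row from `authors a`; unmatched rows get NULL for `authors b`'s columns.
Matching on a.auth_id < b.auth_id. A NULL in a compared column never satisfies the condition.
- a[0] auth_id=8 → no match; kept with NULLs on the b side.
- a[1] auth_id=NULL → no match; kept with NULLs on the b side.
- a[2] auth_id=7 → 1 match(es) in b → 1 row(s).
- a[3] auth_id=2 → 3 match(es) in b → 3 row(s).
- a[4] auth_id=7 → 1 match(es) in b → 1 row(s).
Total: 5 matched + 2 padded = 7 rows.

7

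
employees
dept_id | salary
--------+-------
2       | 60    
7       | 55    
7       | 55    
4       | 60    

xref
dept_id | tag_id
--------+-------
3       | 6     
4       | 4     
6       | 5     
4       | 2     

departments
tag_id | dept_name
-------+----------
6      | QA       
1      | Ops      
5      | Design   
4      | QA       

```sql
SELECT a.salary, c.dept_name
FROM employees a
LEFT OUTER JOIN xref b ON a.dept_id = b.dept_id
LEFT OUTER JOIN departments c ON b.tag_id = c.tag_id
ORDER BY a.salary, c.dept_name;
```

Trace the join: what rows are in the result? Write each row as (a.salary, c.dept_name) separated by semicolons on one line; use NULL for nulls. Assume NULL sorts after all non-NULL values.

(55, NULL); (55, NULL); (60, QA); (60, NULL); (60, NULL)

Evaluate left to right. First `employees a LEFT JOIN xref b` on dept_id: 5 row(s).
Then LEFT JOIN `departments c` on tag_id: each of those 5 rows is kept; rows whose b.tag_id has no match in c get NULL for c's columns.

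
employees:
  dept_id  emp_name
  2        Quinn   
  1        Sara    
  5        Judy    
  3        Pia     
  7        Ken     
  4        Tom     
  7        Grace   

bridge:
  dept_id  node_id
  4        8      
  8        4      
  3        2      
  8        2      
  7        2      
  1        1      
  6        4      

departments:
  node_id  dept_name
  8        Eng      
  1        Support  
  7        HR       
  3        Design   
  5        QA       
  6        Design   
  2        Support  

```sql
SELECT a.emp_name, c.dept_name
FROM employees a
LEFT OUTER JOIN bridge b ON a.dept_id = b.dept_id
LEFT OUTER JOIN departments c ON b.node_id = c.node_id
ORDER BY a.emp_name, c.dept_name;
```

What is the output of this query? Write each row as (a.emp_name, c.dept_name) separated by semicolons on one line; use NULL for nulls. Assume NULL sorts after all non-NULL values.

Joins associate left-to-right: employees LEFT JOIN bridge on dept_id gives 7 intermediate row(s).
Then LEFT JOIN `departments c` on node_id: each of those 7 rows is kept; rows whose b.node_id has no match in c get NULL for c's columns.

(Grace, Support); (Judy, NULL); (Ken, Support); (Pia, Support); (Quinn, NULL); (Sara, Support); (Tom, Eng)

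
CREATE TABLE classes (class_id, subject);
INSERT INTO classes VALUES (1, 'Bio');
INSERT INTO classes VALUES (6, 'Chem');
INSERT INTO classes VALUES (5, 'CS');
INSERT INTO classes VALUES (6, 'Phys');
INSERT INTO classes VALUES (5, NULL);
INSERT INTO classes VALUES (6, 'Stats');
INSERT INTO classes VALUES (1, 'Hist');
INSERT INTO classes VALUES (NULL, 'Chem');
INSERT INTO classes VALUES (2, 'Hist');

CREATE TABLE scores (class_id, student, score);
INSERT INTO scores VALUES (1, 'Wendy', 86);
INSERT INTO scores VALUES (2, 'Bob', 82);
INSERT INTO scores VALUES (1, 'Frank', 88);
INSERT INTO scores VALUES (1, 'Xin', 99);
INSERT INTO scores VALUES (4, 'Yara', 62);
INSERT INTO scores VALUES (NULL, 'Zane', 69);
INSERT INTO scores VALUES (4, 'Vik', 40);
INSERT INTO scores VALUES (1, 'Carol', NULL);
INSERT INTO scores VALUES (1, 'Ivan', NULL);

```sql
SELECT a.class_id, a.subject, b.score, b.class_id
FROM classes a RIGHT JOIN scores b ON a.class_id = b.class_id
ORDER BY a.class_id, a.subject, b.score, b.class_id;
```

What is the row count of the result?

14

RIGHT JOIN keeps every row from `scores`; unmatched rows get NULL for `classes`'s columns.
Matching on a.class_id = b.class_id. A NULL in a compared column never satisfies the condition.
- a (class_id=1) pairs with 5 row(s) of b.
- a (class_id=6) has no partner in b.
- a (class_id=5) has no partner in b.
- a (class_id=6) has no partner in b.
- a (class_id=5) has no partner in b.
- a (class_id=6) has no partner in b.
- a (class_id=1) pairs with 5 row(s) of b.
- a (class_id=NULL) has no partner in b.
- a (class_id=2) pairs with 1 row(s) of b.
- 3 row(s) from b found no a partner → padded with NULL.
Total: 11 matched + 3 padded = 14 rows.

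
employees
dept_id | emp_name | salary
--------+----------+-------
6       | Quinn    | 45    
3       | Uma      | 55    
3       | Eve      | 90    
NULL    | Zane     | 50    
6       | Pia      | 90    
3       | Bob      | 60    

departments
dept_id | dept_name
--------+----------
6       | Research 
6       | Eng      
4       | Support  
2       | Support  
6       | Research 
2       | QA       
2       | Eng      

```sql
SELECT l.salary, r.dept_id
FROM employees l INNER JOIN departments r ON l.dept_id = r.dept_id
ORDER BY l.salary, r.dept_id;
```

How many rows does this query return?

INNER JOIN keeps only pairs where the ON condition holds.
Matching on l.dept_id = r.dept_id. A NULL in a compared column never satisfies the condition.
Matched pairs: 6.
Total: 6 rows.

6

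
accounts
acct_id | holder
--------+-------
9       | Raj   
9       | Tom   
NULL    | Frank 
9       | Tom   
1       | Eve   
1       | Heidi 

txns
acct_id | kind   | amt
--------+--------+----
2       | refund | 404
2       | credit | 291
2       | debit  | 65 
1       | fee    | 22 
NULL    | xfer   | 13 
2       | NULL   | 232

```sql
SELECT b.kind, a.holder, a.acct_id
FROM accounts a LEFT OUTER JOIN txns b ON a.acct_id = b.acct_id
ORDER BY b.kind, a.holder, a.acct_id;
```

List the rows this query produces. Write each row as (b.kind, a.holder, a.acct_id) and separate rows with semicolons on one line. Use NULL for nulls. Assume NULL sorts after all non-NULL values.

LEFT JOIN keeps every row from `accounts`; unmatched rows get NULL for `txns`'s columns.
Matching on a.acct_id = b.acct_id. A NULL in a compared column never satisfies the condition.
Matched pairs: 2; unmatched a rows kept: 4.

(fee, Eve, 1); (fee, Heidi, 1); (NULL, Frank, NULL); (NULL, Raj, 9); (NULL, Tom, 9); (NULL, Tom, 9)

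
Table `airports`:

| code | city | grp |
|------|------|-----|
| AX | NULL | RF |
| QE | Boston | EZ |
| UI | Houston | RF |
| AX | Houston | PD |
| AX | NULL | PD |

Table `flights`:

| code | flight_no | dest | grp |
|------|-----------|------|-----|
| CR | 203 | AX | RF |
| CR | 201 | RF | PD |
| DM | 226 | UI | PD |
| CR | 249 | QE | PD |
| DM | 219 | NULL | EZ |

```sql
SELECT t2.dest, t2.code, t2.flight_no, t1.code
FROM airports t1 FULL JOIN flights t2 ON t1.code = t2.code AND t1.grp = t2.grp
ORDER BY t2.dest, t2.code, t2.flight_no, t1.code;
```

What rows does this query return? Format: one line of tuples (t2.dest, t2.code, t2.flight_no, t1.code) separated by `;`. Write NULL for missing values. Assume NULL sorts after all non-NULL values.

FULL OUTER JOIN keeps every row from both sides; unmatched rows get NULL for the other side's columns.
Matching on t1.code = t2.code AND t1.grp = t2.grp.
- code=AX, grp=RF: no t2 row matches, row kept with t2 columns NULL.
- code=QE, grp=EZ: no t2 row matches, row kept with t2 columns NULL.
- code=UI, grp=RF: no t2 row matches, row kept with t2 columns NULL.
- code=AX, grp=PD: no t2 row matches, row kept with t2 columns NULL.
- code=AX, grp=PD: no t2 row matches, row kept with t2 columns NULL.
- 5 t2 row(s) had no t1 match → kept, t1 columns NULL.
After projecting and ordering:
t2.dest | t2.code | t2.flight_no | t1.code
AX | CR | 203 | NULL
QE | CR | 249 | NULL
RF | CR | 201 | NULL
UI | DM | 226 | NULL
NULL | DM | 219 | NULL
NULL | NULL | NULL | AX
NULL | NULL | NULL | AX
NULL | NULL | NULL | AX
NULL | NULL | NULL | QE
NULL | NULL | NULL | UI

(AX, CR, 203, NULL); (QE, CR, 249, NULL); (RF, CR, 201, NULL); (UI, DM, 226, NULL); (NULL, DM, 219, NULL); (NULL, NULL, NULL, AX); (NULL, NULL, NULL, AX); (NULL, NULL, NULL, AX); (NULL, NULL, NULL, QE); (NULL, NULL, NULL, UI)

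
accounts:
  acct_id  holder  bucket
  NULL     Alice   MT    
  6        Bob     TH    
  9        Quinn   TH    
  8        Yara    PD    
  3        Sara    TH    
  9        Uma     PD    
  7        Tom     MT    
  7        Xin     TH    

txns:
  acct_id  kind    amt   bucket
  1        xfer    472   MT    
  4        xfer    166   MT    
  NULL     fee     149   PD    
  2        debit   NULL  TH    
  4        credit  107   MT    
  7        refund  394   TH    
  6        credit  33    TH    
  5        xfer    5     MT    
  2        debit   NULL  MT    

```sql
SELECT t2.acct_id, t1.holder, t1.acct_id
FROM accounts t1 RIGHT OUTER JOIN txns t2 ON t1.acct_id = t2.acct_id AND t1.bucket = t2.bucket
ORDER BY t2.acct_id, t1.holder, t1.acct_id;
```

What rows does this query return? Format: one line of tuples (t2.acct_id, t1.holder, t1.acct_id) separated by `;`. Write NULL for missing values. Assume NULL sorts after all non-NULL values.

RIGHT JOIN keeps every row from `txns`; unmatched rows get NULL for `accounts`'s columns.
Matching on t1.acct_id = t2.acct_id AND t1.bucket = t2.bucket. A NULL in a compared column never satisfies the condition.
- t1 (acct_id=NULL, bucket=MT) has no partner in t2.
- t1 (acct_id=6, bucket=TH) pairs with 1 row(s) of t2.
- t1 (acct_id=9, bucket=TH) has no partner in t2.
- t1 (acct_id=8, bucket=PD) has no partner in t2.
- t1 (acct_id=3, bucket=TH) has no partner in t2.
- t1 (acct_id=9, bucket=PD) has no partner in t2.
- t1 (acct_id=7, bucket=MT) has no partner in t2.
- t1 (acct_id=7, bucket=TH) pairs with 1 row(s) of t2.
- 7 t2 row(s) had no t1 match → kept, t1 columns NULL.
After projecting and ordering:
t2.acct_id | t1.holder | t1.acct_id
1 | NULL | NULL
2 | NULL | NULL
2 | NULL | NULL
4 | NULL | NULL
4 | NULL | NULL
5 | NULL | NULL
6 | Bob | 6
7 | Xin | 7
NULL | NULL | NULL

(1, NULL, NULL); (2, NULL, NULL); (2, NULL, NULL); (4, NULL, NULL); (4, NULL, NULL); (5, NULL, NULL); (6, Bob, 6); (7, Xin, 7); (NULL, NULL, NULL)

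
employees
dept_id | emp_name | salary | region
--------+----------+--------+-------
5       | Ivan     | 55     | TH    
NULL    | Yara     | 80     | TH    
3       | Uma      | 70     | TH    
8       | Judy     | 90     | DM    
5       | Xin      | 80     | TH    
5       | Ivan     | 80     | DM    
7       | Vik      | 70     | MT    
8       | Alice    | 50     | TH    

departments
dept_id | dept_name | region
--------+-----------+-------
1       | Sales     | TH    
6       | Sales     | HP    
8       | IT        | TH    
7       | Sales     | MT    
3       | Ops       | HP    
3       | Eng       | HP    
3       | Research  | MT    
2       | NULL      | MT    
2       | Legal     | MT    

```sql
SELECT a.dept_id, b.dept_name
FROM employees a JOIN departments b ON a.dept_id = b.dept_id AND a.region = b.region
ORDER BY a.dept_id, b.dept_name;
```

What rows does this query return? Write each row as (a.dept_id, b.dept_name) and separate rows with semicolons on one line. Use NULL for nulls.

INNER JOIN keeps only pairs where the ON condition holds.
Matching on a.dept_id = b.dept_id AND a.region = b.region. A NULL in a compared column never satisfies the condition.
- a row (dept_id=5, region=TH): no match → dropped.
- a row (dept_id=NULL, region=TH): no match → dropped.
- a row (dept_id=3, region=TH): no match → dropped.
- a row (dept_id=8, region=DM): no match → dropped.
- a row (dept_id=5, region=TH): no match → dropped.
- a row (dept_id=5, region=DM): no match → dropped.
- a row (dept_id=7, region=MT): matches 1 b row(s) → 1 output row(s).
- a row (dept_id=8, region=TH): matches 1 b row(s) → 1 output row(s).
After projecting and ordering:
a.dept_id | b.dept_name
7 | Sales
8 | IT

(7, Sales); (8, IT)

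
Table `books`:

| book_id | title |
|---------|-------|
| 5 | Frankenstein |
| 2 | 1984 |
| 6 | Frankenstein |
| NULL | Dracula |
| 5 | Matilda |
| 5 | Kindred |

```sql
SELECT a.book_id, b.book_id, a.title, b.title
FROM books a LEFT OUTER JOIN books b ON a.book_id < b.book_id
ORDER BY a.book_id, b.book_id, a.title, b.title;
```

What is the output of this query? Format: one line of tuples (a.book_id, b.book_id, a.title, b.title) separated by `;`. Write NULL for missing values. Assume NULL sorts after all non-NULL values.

(2, 5, 1984, Frankenstein); (2, 5, 1984, Kindred); (2, 5, 1984, Matilda); (2, 6, 1984, Frankenstein); (5, 6, Frankenstein, Frankenstein); (5, 6, Kindred, Frankenstein); (5, 6, Matilda, Frankenstein); (6, NULL, Frankenstein, NULL); (NULL, NULL, Dracula, NULL)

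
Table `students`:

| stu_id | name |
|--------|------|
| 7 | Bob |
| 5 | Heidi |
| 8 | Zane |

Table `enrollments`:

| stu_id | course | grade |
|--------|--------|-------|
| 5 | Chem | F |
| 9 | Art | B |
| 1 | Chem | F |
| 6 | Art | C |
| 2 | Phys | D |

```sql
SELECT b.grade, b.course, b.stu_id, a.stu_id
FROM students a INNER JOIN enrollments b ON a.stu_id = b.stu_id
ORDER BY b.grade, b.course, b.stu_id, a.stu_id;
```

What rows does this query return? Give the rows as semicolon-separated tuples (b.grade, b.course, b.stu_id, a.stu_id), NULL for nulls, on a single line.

INNER JOIN keeps only pairs where the ON condition holds.
Matching on a.stu_id = b.stu_id.
Matched pairs: 1.

(F, Chem, 5, 5)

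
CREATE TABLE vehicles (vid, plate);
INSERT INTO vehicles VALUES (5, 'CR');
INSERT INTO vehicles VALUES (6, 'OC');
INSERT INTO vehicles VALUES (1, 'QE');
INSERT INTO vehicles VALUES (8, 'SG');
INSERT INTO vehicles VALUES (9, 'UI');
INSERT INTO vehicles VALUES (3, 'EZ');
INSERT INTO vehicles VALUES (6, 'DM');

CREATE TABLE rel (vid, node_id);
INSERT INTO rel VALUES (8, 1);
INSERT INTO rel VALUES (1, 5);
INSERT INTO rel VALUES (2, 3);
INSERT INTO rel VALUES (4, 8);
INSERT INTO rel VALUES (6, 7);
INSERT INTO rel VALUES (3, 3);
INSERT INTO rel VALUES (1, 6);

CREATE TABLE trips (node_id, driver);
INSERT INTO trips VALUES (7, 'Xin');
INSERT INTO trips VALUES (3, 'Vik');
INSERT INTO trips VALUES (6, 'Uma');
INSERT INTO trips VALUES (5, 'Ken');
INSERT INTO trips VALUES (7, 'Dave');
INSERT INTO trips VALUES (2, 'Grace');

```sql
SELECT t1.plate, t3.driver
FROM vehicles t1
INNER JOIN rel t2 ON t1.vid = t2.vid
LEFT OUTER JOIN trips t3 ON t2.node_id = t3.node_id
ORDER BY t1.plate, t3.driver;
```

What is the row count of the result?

Step 1 — t1 INNER JOIN t2 on vid → 6 row(s).
Then LEFT JOIN `trips t3` on node_id: each of those 6 rows is kept; rows whose t2.node_id has no match in t3 get NULL for t3's columns.
Result: 8 row(s).

8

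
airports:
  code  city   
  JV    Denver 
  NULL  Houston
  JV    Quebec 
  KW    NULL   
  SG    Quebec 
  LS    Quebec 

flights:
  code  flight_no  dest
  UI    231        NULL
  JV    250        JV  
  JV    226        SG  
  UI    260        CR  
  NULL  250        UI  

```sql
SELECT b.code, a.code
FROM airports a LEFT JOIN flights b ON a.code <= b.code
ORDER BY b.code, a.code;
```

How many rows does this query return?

LEFT JOIN keeps every row from `airports`; unmatched rows get NULL for `flights`'s columns.
Matching on a.code <= b.code. A NULL in a compared column never satisfies the condition.
- a[0] code=JV → 4 match(es) in b → 4 row(s).
- a[1] code=NULL → no match; kept with NULLs on the b side.
- a[2] code=JV → 4 match(es) in b → 4 row(s).
- a[3] code=KW → 2 match(es) in b → 2 row(s).
- a[4] code=SG → 2 match(es) in b → 2 row(s).
- a[5] code=LS → 2 match(es) in b → 2 row(s).
Total: 14 matched + 1 padded = 15 rows.

15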